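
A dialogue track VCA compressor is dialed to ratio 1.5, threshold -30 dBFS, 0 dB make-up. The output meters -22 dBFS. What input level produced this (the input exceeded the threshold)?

-18 dBFS

That's 8 dB above the -30 dBFS threshold.
Input overshoot = R × output overshoot = 12 dB → input = -30 + 12 = -18 dBFS.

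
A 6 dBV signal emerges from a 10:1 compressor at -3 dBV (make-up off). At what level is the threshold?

Gain reduction = 6 − (-3) = 9 dB; output overshoot = GR / (R − 1) = 9 / 9 = 1 dB.
Threshold = output − output overshoot = -3 − 1 = -4 dBV.

-4 dBV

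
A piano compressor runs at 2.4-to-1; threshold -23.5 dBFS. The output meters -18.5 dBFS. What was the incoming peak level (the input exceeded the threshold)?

The compressed level sits -18.5 − (-23.5) = 5 dB over threshold.
Before 2.4:1 compression the overshoot was 5 × 2.4 = 12 dB, so input = -23.5 + 12 = -11.5 dBFS.

-11.5 dBFS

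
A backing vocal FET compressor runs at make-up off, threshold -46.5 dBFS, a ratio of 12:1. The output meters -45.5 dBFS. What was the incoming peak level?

-34.5 dBFS

The compressed level sits -45.5 − (-46.5) = 1 dB over threshold.
Before 12:1 compression the overshoot was 1 × 12 = 12 dB, so input = -46.5 + 12 = -34.5 dBFS.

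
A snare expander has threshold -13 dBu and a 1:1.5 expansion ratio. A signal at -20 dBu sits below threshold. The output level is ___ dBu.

-23.5 dBu

The input is 7 dB below the -13 dBu threshold.
A 1:1.5 expander multiplies undershoot by 1.5: 7 × 1.5 = 10.5 dB below threshold.
Output = -13 − 10.5 = -23.5 dBu.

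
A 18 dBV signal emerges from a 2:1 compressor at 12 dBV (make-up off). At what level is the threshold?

6 dBV

Gain reduction = 18 − 12 = 6 dB; output overshoot = GR / (R − 1) = 6 / 1 = 6 dB.
Threshold = output − output overshoot = 12 − 6 = 6 dBV.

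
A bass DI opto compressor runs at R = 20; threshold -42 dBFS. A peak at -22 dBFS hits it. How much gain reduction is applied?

19 dB

-22 dBFS exceeds the threshold by 20 dB.
At 20:1, output sits 20/20 = 1 dB above threshold.
So the signal is attenuated by 20 − 1 = 19 dB.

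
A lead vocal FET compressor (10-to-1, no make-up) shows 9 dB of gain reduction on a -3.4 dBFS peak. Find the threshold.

Let T be the threshold. Output overshoot = (input overshoot)/R, so -12.4 − T = (-3.4 − T)/10.
10·(-12.4 − T) = -3.4 − T → 9·T = -124 − (-3.4) = -120.6.
T = -120.6/9 = -13.4 dBFS.

-13.4 dBFS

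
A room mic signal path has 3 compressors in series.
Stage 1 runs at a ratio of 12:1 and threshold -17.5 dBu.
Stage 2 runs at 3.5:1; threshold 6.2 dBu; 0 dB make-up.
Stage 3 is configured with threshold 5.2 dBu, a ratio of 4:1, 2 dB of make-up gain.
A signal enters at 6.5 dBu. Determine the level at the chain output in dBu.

Stage 1: 6.5 dBu is 24 dB over -17.5 dBu; at 12:1 that becomes 2 dB over, giving -15.5 dBu.
Stage 2: -15.5 dBu is at or below the 6.2 dBu threshold — no compression; output -15.5 dBu.
Stage 3: -15.5 dBu ≤ 5.2 dBu, so stage 3 doesn't engage; make-up brings it to -13.5 dBu.

-13.5 dBu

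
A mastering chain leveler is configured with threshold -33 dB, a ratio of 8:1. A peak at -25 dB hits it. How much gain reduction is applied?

7 dB

Overshoot = -25 − (-33) = 8 dB.
After 8:1 compression the overshoot becomes 8/8 = 1 dB.
GR = overshoot in − overshoot out = 8 − 1 = 7 dB.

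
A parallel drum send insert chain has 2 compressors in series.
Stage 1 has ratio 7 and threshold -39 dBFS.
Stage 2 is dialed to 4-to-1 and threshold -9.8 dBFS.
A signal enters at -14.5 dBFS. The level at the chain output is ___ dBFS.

-35.5 dBFS

Stage 1: -14.5 dBFS is 24.5 dB over -39 dBFS; at 7:1 that becomes 3.5 dB over, giving -35.5 dBFS.
Stage 2: -35.5 dBFS ≤ -9.8 dBFS, so stage 2 doesn't engage; output -35.5 dBFS.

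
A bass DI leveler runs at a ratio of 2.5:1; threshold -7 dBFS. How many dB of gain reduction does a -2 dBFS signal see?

-2 dBFS exceeds the threshold by 5 dB.
A 2.5:1 ratio leaves 2 dB of that excess.
Gain reduction = 5 − 2 = 3 dB.

3 dB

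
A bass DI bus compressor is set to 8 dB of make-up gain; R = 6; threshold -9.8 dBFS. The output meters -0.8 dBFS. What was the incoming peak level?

Remove make-up: -0.8 − 8 = -8.8 dBFS.
Post-compression overshoot = -8.8 − (-9.8) = 1 dB.
Before 6:1 compression the overshoot was 1 × 6 = 6 dB, so input = -9.8 + 6 = -3.8 dBFS.

-3.8 dBFS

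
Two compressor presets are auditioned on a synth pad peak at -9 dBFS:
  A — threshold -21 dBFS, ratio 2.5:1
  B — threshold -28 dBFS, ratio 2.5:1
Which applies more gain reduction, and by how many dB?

A: GR = 12 − 12/2.5 = 7.2 dB.
B: GR = 19 − 19/2.5 = 11.4 dB.
B applies 4.2 dB more gain reduction.

B, by 4.2 dB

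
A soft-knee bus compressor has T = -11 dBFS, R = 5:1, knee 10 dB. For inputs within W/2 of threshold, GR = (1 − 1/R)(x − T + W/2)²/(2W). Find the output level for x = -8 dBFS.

x − T + W/2 = -8 − (-11) + 5 = 8.
GR = (1 − 1/5) × 8² / 20 = 0.8 × 64 / 20 = 2.56 dB.
Output = -8 − 2.56 = -10.56 dBFS.

-10.56 dBFS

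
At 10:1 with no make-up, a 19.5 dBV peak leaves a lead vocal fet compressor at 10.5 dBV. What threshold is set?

Gain reduction = 19.5 − 10.5 = 9 dB; output overshoot = GR / (R − 1) = 9 / 9 = 1 dB.
Threshold = output − output overshoot = 10.5 − 1 = 9.5 dBV.

9.5 dBV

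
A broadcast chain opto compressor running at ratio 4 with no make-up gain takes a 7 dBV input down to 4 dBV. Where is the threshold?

Let T be the threshold. Output overshoot = (input overshoot)/R, so 4 − T = (7 − T)/4.
4·(4 − T) = 7 − T → 3·T = 16 − 7 = 9.
T = 9/3 = 3 dBV.

3 dBV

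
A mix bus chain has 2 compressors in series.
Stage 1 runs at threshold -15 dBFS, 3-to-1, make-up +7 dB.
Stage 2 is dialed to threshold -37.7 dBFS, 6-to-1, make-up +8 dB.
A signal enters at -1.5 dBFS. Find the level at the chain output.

Stage 1: 13.5 dB above -15 dBFS, reduced 3:1 to 4.5 dB above → -10.5 dBFS; +7 dB make-up → -3.5 dBFS.
Stage 2: -3.5 dBFS is 34.2 dB over -37.7 dBFS; at 6:1 that becomes 5.7 dB over, giving -32 dBFS; +8 dB make-up → -24 dBFS.

-24 dBFS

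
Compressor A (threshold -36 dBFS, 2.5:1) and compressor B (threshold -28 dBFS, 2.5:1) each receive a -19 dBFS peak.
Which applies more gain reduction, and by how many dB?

A, by 4.8 dB

A: GR = 17 − 17/2.5 = 10.2 dB.
B: GR = 9 − 9/2.5 = 5.4 dB.
Difference: 4.8 dB in favour of A.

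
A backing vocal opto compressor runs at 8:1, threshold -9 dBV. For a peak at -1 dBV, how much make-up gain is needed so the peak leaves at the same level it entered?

7 dB

The peak compresses to -9 + 8/8 = -8 dBV.
To reach -1 dBV requires -1 − (-8) = 7 dB of make-up.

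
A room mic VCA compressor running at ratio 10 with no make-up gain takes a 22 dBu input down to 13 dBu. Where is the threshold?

12 dBu

Input is 10 dB above T (since output overshoot × R = input overshoot: (13 − T)·10 = 22 − T gives T = 12 dBu).
Check: 12 + (22 − 12)/10 = 12 + 1 = 13 dBu. ✓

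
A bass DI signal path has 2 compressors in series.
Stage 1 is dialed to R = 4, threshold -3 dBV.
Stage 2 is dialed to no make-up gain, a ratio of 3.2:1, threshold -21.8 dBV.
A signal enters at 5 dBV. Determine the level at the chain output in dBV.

-15.3 dBV

Stage 1: 8 dB above -3 dBV, reduced 4:1 to 2 dB above → -1 dBV.
Stage 2: overshoot 20.8 dB → 20.8/3.2 = 6.5 dB → -15.3 dBV.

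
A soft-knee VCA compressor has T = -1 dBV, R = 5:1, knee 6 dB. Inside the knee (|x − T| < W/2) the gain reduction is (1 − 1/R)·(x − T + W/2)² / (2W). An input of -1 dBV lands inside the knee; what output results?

x − T + W/2 = -1 − (-1) + 3 = 3.
GR = (1 − 1/5) × 3² / 12 = 0.8 × 9 / 12 = 0.6 dB.
Output = -1 − 0.6 = -1.6 dBV.

-1.6 dBV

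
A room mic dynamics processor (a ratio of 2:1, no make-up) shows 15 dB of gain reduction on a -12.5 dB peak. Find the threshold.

-42.5 dB

Let T be the threshold. Output overshoot = (input overshoot)/R, so -27.5 − T = (-12.5 − T)/2.
2·(-27.5 − T) = -12.5 − T → 1·T = -55 − (-12.5) = -42.5.
T = -42.5/1 = -42.5 dB.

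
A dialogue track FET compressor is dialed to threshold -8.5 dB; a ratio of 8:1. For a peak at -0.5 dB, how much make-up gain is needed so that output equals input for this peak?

The peak compresses to -8.5 + 8/8 = -7.5 dB.
To reach -0.5 dB requires -0.5 − (-7.5) = 7 dB of make-up.

7 dB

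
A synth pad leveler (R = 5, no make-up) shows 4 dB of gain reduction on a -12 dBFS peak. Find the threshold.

Let T be the threshold. Output overshoot = (input overshoot)/R, so -16 − T = (-12 − T)/5.
5·(-16 − T) = -12 − T → 4·T = -80 − (-12) = -68.
T = -68/4 = -17 dBFS.

-17 dBFS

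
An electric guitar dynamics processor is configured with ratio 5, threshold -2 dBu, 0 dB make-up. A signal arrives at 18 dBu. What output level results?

2 dBu

The input is 20 dB above the -2 dBu threshold.
The 20 dB excess becomes 4 dB after 5:1 reduction.
So the level is -2 + 4 = 2 dBu.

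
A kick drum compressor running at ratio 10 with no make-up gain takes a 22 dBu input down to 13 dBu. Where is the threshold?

12 dBu

Gain reduction = 22 − 13 = 9 dB; output overshoot = GR / (R − 1) = 9 / 9 = 1 dB.
Threshold = output − output overshoot = 13 − 1 = 12 dBu.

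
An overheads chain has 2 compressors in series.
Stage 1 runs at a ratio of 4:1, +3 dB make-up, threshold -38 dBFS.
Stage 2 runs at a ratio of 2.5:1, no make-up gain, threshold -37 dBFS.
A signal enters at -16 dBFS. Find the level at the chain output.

Stage 1: 22 dB above -38 dBFS, reduced 4:1 to 5.5 dB above → -32.5 dBFS; +3 dB make-up → -29.5 dBFS.
Stage 2: -29.5 dBFS is 7.5 dB over -37 dBFS; at 2.5:1 that becomes 3 dB over, giving -34 dBFS.

-34 dBFS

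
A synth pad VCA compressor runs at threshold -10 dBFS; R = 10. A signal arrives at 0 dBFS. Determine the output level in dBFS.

-9 dBFS

Overshoot: 0 − (-10) = 10 dB.
The 10 dB excess becomes 1 dB after 10:1 reduction.
So the level is -10 + 1 = -9 dBFS.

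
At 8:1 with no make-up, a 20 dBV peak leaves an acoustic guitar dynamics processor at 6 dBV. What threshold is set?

Let T be the threshold. Output overshoot = (input overshoot)/R, so 6 − T = (20 − T)/8.
8·(6 − T) = 20 − T → 7·T = 48 − 20 = 28.
T = 28/7 = 4 dBV.

4 dBV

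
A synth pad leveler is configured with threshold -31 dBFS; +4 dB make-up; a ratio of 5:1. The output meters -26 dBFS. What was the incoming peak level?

-26 dBFS

Remove make-up: -26 − 4 = -30 dBFS.
The compressed level sits -30 − (-31) = 1 dB over threshold.
Input overshoot = R × output overshoot = 5 dB → input = -31 + 5 = -26 dBFS.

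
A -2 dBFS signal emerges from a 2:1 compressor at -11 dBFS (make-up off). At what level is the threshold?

Let T be the threshold. Output overshoot = (input overshoot)/R, so -11 − T = (-2 − T)/2.
2·(-11 − T) = -2 − T → 1·T = -22 − (-2) = -20.
T = -20/1 = -20 dBFS.

-20 dBFS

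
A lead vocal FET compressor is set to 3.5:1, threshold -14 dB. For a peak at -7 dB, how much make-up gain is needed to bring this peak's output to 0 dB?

The peak compresses to -14 + 7/3.5 = -12 dB.
To reach 0 dB requires 0 − (-12) = 12 dB of make-up.

12 dB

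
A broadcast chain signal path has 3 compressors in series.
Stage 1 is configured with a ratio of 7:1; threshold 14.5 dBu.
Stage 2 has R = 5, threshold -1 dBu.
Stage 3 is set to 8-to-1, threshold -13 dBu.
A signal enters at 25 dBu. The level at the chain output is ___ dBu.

-11.075 dBu

Stage 1: 10.5 dB above 14.5 dBu, reduced 7:1 to 1.5 dB above → 16 dBu.
Stage 2: overshoot 17 dB → 17/5 = 3.4 dB → 2.4 dBu.
Stage 3: overshoot 15.4 dB → 15.4/8 = 1.925 dB → -11.075 dBu.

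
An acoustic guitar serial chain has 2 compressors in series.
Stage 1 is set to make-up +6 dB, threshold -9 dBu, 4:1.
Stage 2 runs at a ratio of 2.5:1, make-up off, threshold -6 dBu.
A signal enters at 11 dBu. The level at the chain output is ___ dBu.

Stage 1: overshoot 20 dB → 20/4 = 5 dB → -4 dBu; +6 dB make-up → 2 dBu.
Stage 2: 8 dB above -6 dBu, reduced 2.5:1 to 3.2 dB above → -2.8 dBu.

-2.8 dBu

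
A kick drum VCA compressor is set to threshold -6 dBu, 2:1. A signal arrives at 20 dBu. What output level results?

The input is 26 dB above the -6 dBu threshold.
At 2:1 the overshoot is divided by 2, leaving 13 dB above threshold.
So the level is -6 + 13 = 7 dBu.

7 dBu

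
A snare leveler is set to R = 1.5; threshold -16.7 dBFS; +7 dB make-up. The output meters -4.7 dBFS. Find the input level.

Stripping the +7 dB make-up gives -11.7 dBFS at the gain stage.
That's 5 dB above the -16.7 dBFS threshold.
Input overshoot = R × output overshoot = 7.5 dB → input = -16.7 + 7.5 = -9.2 dBFS.

-9.2 dBFS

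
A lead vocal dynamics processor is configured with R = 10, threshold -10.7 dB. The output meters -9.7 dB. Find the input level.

That's 1 dB above the -10.7 dB threshold.
Undo the ratio: input overshoot = 1 × 10 = 10 dB, giving input = -0.7 dB.

-0.7 dB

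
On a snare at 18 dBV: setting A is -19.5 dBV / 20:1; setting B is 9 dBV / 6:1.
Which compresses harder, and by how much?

A: GR = 37.5 − 37.5/20 = 35.625 dB.
B: GR = 9 − 9/6 = 7.5 dB.
Difference: 28.125 dB in favour of A.

A, by 28.125 dB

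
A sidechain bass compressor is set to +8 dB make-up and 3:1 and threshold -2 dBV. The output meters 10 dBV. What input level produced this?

Before make-up, the level was 10 − 8 = 2 dBV.
The compressed level sits 2 − (-2) = 4 dB over threshold.
Undo the ratio: input overshoot = 4 × 3 = 12 dB, giving input = 10 dBV.

10 dBV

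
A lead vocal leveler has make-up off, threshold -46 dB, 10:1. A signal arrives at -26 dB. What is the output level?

The input is 20 dB above the -46 dB threshold.
At 10:1 the overshoot is divided by 10, leaving 2 dB above threshold.
That puts the output at -44 dB.

-44 dB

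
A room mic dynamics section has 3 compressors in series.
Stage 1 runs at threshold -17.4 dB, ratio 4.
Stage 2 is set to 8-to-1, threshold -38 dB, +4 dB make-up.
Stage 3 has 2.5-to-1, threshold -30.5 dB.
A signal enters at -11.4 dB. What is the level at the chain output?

-31.2375 dB

Stage 1: overshoot 6 dB → 6/4 = 1.5 dB → -15.9 dB.
Stage 2: overshoot 22.1 dB → 22.1/8 = 2.7625 dB → -35.2375 dB; +4 dB make-up → -31.2375 dB.
Stage 3: below threshold (-31.2375 ≤ -30.5); passes unchanged; output -31.2375 dB.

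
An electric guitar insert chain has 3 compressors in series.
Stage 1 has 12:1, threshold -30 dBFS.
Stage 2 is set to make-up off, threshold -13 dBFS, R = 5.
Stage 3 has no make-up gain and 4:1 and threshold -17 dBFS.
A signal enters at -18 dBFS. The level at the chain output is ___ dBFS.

Stage 1: 12 dB above -30 dBFS, reduced 12:1 to 1 dB above → -29 dBFS.
Stage 2: -29 dBFS is at or below the -13 dBFS threshold — no compression; output -29 dBFS.
Stage 3: -29 dBFS is at or below the -17 dBFS threshold — no compression; output -29 dBFS.

-29 dBFS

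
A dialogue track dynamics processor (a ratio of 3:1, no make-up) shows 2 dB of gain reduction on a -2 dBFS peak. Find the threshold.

-5 dBFS

Gain reduction = -2 − (-4) = 2 dB; output overshoot = GR / (R − 1) = 2 / 2 = 1 dB.
Threshold = output − output overshoot = -4 − 1 = -5 dBFS.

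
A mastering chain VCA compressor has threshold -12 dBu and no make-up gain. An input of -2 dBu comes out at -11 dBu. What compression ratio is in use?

10:1

Input overshoot = -2 − (-12) = 10 dB; output overshoot = -11 − (-12) = 1 dB.
Ratio = 10 / 1 = 10.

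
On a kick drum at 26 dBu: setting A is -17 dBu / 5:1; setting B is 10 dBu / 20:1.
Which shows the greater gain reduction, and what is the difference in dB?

A: 43 dB over, compressed to 8.6 dB over, so 34.4 dB of GR.
B: 16 dB over, compressed to 0.8 dB over, so 15.2 dB of GR.
A applies 19.2 dB more gain reduction.

A, by 19.2 dB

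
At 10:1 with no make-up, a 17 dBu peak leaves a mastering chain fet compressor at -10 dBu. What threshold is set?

-13 dBu

Input is 30 dB above T (since output overshoot × R = input overshoot: (-10 − T)·10 = 17 − T gives T = -13 dBu).
Check: -13 + (17 − (-13))/10 = -13 + 3 = -10 dBu. ✓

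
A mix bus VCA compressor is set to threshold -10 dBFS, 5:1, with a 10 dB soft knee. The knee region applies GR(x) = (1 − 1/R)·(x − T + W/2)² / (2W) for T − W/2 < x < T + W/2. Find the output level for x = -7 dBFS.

x − T + W/2 = -7 − (-10) + 5 = 8.
GR = (1 − 1/5) × 8² / 20 = 0.8 × 64 / 20 = 2.56 dB.
Output = -7 − 2.56 = -9.56 dBFS.

-9.56 dBFS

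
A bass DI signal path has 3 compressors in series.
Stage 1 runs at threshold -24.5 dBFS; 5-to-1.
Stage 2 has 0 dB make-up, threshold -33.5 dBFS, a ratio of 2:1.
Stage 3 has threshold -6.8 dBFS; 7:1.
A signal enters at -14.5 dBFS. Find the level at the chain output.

-28 dBFS

Stage 1: 10 dB above -24.5 dBFS, reduced 5:1 to 2 dB above → -22.5 dBFS.
Stage 2: -22.5 dBFS is 11 dB over -33.5 dBFS; at 2:1 that becomes 5.5 dB over, giving -28 dBFS.
Stage 3: below threshold (-28 ≤ -6.8); passes unchanged; output -28 dBFS.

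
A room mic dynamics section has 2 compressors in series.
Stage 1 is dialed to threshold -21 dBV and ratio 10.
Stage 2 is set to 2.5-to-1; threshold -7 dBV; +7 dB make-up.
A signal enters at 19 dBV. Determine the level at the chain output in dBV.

Stage 1: 19 dBV is 40 dB over -21 dBV; at 10:1 that becomes 4 dB over, giving -17 dBV.
Stage 2: -17 dBV ≤ -7 dBV, so stage 2 doesn't engage; make-up brings it to -10 dBV.

-10 dBV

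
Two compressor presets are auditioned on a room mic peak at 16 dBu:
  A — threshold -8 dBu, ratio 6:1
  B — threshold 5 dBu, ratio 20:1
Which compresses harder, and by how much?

A, by 9.55 dB

A: GR = 24 − 24/6 = 20 dB.
B: GR = 11 − 11/20 = 10.45 dB.
A applies 9.55 dB more gain reduction.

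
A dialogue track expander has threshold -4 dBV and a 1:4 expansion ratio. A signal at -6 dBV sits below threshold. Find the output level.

-12 dBV

Below threshold, a 1:4 expander applies gain = (4−1)×(T − x) of attenuation.
(4−1) × 2 = 6 dB, so output = -6 − 6 = -12 dBV.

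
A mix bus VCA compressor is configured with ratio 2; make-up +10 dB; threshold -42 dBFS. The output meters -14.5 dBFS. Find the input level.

Stripping the +10 dB make-up gives -24.5 dBFS at the gain stage.
That's 17.5 dB above the -42 dBFS threshold.
Input overshoot = R × output overshoot = 35 dB → input = -42 + 35 = -7 dBFS.

-7 dBFS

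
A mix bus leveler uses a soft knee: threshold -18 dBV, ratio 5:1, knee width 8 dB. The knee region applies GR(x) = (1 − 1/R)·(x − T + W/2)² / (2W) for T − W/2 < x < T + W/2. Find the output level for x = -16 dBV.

-17.8 dBV

x − T + W/2 = -16 − (-18) + 4 = 6.
GR = (1 − 1/5) × 6² / 16 = 0.8 × 36 / 16 = 1.8 dB.
Output = -16 − 1.8 = -17.8 dBV.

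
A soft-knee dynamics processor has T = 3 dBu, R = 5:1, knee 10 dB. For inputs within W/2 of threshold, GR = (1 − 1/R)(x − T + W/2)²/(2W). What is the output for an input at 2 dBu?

x − T + W/2 = 2 − 3 + 5 = 4.
GR = (1 − 1/5) × 4² / 20 = 0.8 × 16 / 20 = 0.64 dB.
Output = 2 − 0.64 = 1.36 dBu.

1.36 dBu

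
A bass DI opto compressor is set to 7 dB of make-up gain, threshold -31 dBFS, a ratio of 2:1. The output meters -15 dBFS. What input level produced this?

Before make-up, the level was -15 − 7 = -22 dBFS.
Post-compression overshoot = -22 − (-31) = 9 dB.
Undo the ratio: input overshoot = 9 × 2 = 18 dB, giving input = -13 dBFS.

-13 dBFS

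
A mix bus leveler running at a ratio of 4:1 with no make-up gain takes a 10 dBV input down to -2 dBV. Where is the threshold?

-6 dBV

Input is 16 dB above T (since output overshoot × R = input overshoot: (-2 − T)·4 = 10 − T gives T = -6 dBV).
Check: -6 + (10 − (-6))/4 = -6 + 4 = -2 dBV. ✓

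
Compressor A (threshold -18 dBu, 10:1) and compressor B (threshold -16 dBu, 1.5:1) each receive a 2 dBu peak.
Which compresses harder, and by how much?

A, by 12 dB

A: overshoot 20 dB → output overshoot 2 dB → GR 18 dB.
B: overshoot 18 dB → output overshoot 12 dB → GR 6 dB.
A reduces 12 dB more.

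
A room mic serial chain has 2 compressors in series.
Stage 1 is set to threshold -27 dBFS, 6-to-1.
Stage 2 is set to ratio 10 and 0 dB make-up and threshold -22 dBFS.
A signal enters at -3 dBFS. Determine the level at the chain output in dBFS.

-23 dBFS

Stage 1: -3 dBFS is 24 dB over -27 dBFS; at 6:1 that becomes 4 dB over, giving -23 dBFS.
Stage 2: -23 dBFS is at or below the -22 dBFS threshold — no compression; output -23 dBFS.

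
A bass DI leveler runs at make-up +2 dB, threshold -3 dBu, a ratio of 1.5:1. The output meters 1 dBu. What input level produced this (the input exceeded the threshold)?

0 dBu

Before make-up, the level was 1 − 2 = -1 dBu.
The compressed level sits -1 − (-3) = 2 dB over threshold.
Input overshoot = R × output overshoot = 3 dB → input = -3 + 3 = 0 dBu.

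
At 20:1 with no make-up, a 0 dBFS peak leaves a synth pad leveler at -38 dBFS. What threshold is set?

Let T be the threshold. Output overshoot = (input overshoot)/R, so -38 − T = (0 − T)/20.
20·(-38 − T) = 0 − T → 19·T = -760 − 0 = -760.
T = -760/19 = -40 dBFS.

-40 dBFS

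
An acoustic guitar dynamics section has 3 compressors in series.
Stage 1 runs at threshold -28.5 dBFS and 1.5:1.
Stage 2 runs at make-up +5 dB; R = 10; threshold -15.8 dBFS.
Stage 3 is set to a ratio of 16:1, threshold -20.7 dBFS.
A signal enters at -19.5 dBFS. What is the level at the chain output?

Stage 1: 9 dB above -28.5 dBFS, reduced 1.5:1 to 6 dB above → -22.5 dBFS.
Stage 2: -22.5 dBFS is at or below the -15.8 dBFS threshold — no compression; make-up brings it to -17.5 dBFS.
Stage 3: -17.5 dBFS is 3.2 dB over -20.7 dBFS; at 16:1 that becomes 0.2 dB over, giving -20.5 dBFS.

-20.5 dBFS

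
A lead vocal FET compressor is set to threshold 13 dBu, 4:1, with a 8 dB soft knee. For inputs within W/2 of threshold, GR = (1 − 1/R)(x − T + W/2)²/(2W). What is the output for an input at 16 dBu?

13.703125 dBu

x − T + W/2 = 16 − 13 + 4 = 7.
GR = (1 − 1/4) × 7² / 16 = 0.75 × 49 / 16 = 2.296875 dB.
Output = 16 − 2.296875 = 13.703125 dBu.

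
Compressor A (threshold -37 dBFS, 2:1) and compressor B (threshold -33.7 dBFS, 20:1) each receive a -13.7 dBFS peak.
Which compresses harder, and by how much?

A: 23.3 dB over, compressed to 11.65 dB over, so 11.65 dB of GR.
B: 20 dB over, compressed to 1 dB over, so 19 dB of GR.
Difference: 7.35 dB in favour of B.

B, by 7.35 dB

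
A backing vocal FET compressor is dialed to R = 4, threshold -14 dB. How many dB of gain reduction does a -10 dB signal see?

The signal is 4 dB above threshold.
After 4:1 compression the overshoot becomes 4/4 = 1 dB.
GR = overshoot in − overshoot out = 4 − 1 = 3 dB.

3 dB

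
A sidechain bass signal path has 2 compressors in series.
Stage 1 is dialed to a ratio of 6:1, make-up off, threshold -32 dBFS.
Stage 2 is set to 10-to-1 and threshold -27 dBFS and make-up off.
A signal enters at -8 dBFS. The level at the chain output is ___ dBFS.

Stage 1: -8 dBFS is 24 dB over -32 dBFS; at 6:1 that becomes 4 dB over, giving -28 dBFS.
Stage 2: -28 dBFS ≤ -27 dBFS, so stage 2 doesn't engage; output -28 dBFS.

-28 dBFS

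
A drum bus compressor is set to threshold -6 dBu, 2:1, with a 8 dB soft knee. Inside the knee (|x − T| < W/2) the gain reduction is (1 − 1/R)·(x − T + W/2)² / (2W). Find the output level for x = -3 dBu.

x − T + W/2 = -3 − (-6) + 4 = 7.
GR = (1 − 1/2) × 7² / 16 = 0.5 × 49 / 16 = 1.53125 dB.
Output = -3 − 1.53125 = -4.53125 dBu.

-4.53125 dBu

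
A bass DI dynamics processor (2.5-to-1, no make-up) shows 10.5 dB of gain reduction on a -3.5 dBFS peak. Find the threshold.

-21 dBFS

Gain reduction = -3.5 − (-14) = 10.5 dB; output overshoot = GR / (R − 1) = 10.5 / 1.5 = 7 dB.
Threshold = output − output overshoot = -14 − 7 = -21 dBFS.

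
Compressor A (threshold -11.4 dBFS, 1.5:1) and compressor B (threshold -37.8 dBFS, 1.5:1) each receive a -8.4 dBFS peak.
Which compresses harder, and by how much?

A: 3 dB over, compressed to 2 dB over, so 1 dB of GR.
B: 29.4 dB over, compressed to 19.6 dB over, so 9.8 dB of GR.
Difference: 8.8 dB in favour of B.

B, by 8.8 dB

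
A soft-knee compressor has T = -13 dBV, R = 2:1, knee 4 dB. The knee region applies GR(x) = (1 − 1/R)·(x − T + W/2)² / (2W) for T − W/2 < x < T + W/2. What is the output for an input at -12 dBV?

x − T + W/2 = -12 − (-13) + 2 = 3.
GR = (1 − 1/2) × 3² / 8 = 0.5 × 9 / 8 = 0.5625 dB.
Output = -12 − 0.5625 = -12.5625 dBV.

-12.5625 dBV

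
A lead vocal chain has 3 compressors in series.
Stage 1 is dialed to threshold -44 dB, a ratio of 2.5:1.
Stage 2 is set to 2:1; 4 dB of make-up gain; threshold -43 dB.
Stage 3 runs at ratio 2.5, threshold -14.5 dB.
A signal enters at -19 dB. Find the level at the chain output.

-34.5 dB

Stage 1: 25 dB above -44 dB, reduced 2.5:1 to 10 dB above → -34 dB.
Stage 2: -34 dB is 9 dB over -43 dB; at 2:1 that becomes 4.5 dB over, giving -38.5 dB; +4 dB make-up → -34.5 dB.
Stage 3: -34.5 dB is at or below the -14.5 dB threshold — no compression; output -34.5 dB.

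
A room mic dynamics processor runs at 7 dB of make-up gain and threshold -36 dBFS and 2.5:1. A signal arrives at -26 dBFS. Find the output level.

The input is 10 dB above the -36 dBFS threshold.
The 10 dB excess becomes 4 dB after 2.5:1 reduction.
Output = -36 + 4 = -32 dBFS; make-up adds 7 dB, giving -25 dBFS.

-25 dBFS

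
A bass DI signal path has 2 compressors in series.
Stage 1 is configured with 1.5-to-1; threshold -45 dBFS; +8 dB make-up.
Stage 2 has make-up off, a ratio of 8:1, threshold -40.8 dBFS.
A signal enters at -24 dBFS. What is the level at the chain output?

-38.575 dBFS

Stage 1: 21 dB above -45 dBFS, reduced 1.5:1 to 14 dB above → -31 dBFS; +8 dB make-up → -23 dBFS.
Stage 2: overshoot 17.8 dB → 17.8/8 = 2.225 dB → -38.575 dBFS.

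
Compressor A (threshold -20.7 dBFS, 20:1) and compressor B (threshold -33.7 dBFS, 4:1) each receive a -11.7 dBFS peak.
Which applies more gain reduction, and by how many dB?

B, by 7.95 dB

A: 9 dB over, compressed to 0.45 dB over, so 8.55 dB of GR.
B: 22 dB over, compressed to 5.5 dB over, so 16.5 dB of GR.
B reduces 7.95 dB more.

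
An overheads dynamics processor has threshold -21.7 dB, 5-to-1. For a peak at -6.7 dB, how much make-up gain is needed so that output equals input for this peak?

Without make-up, output = threshold + overshoot/5 = -21.7 + 3 = -18.7 dB.
Gap to target: 12 dB.

12 dB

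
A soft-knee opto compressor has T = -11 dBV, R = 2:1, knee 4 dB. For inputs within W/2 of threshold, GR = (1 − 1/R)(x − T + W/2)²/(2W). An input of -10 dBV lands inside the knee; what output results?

x − T + W/2 = -10 − (-11) + 2 = 3.
GR = (1 − 1/2) × 3² / 8 = 0.5 × 9 / 8 = 0.5625 dB.
Output = -10 − 0.5625 = -10.5625 dBV.

-10.5625 dBV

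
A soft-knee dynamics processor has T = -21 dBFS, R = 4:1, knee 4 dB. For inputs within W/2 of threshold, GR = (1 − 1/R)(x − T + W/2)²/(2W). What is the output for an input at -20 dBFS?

-20.84375 dBFS

x − T + W/2 = -20 − (-21) + 2 = 3.
GR = (1 − 1/4) × 3² / 8 = 0.75 × 9 / 8 = 0.84375 dB.
Output = -20 − 0.84375 = -20.84375 dBFS.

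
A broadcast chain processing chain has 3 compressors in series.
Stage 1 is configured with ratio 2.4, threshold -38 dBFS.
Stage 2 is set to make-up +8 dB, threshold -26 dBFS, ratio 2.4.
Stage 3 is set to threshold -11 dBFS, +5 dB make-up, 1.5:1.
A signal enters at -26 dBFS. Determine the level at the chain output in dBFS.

-20 dBFS

Stage 1: overshoot 12 dB → 12/2.4 = 5 dB → -33 dBFS.
Stage 2: -33 dBFS ≤ -26 dBFS, so stage 2 doesn't engage; make-up brings it to -25 dBFS.
Stage 3: -25 dBFS ≤ -11 dBFS, so stage 3 doesn't engage; make-up brings it to -20 dBFS.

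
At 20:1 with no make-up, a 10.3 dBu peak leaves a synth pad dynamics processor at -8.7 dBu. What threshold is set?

Input is 20 dB above T (since output overshoot × R = input overshoot: (-8.7 − T)·20 = 10.3 − T gives T = -9.7 dBu).
Check: -9.7 + (10.3 − (-9.7))/20 = -9.7 + 1 = -8.7 dBu. ✓

-9.7 dBu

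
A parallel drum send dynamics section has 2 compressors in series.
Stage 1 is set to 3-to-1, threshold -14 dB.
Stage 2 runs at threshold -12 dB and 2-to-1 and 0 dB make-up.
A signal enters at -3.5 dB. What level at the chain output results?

-11.25 dB

Stage 1: 10.5 dB above -14 dB, reduced 3:1 to 3.5 dB above → -10.5 dB.
Stage 2: 1.5 dB above -12 dB, reduced 2:1 to 0.75 dB above → -11.25 dB.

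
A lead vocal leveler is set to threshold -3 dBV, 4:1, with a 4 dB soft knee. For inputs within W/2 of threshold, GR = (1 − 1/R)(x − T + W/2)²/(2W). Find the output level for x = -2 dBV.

x − T + W/2 = -2 − (-3) + 2 = 3.
GR = (1 − 1/4) × 3² / 8 = 0.75 × 9 / 8 = 0.84375 dB.
Output = -2 − 0.84375 = -2.84375 dBV.

-2.84375 dBV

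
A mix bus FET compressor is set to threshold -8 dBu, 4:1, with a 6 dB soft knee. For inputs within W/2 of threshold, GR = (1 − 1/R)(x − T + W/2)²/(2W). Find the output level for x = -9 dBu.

x − T + W/2 = -9 − (-8) + 3 = 2.
GR = (1 − 1/4) × 2² / 12 = 0.75 × 4 / 12 = 0.25 dB.
Output = -9 − 0.25 = -9.25 dBu.

-9.25 dBu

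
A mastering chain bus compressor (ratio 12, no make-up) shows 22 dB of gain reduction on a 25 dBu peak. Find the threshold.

Input is 24 dB above T (since output overshoot × R = input overshoot: (3 − T)·12 = 25 − T gives T = 1 dBu).
Check: 1 + (25 − 1)/12 = 1 + 2 = 3 dBu. ✓

1 dBu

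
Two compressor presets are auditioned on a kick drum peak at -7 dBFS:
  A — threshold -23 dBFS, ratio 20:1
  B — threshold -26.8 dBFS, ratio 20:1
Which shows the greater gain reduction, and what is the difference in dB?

A: overshoot 16 dB → output overshoot 0.8 dB → GR 15.2 dB.
B: overshoot 19.8 dB → output overshoot 0.99 dB → GR 18.81 dB.
B applies 3.61 dB more gain reduction.

B, by 3.61 dB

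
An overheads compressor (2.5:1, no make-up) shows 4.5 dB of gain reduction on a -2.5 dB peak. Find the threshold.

-10 dB

Let T be the threshold. Output overshoot = (input overshoot)/R, so -7 − T = (-2.5 − T)/2.5.
2.5·(-7 − T) = -2.5 − T → 1.5·T = -17.5 − (-2.5) = -15.
T = -15/1.5 = -10 dB.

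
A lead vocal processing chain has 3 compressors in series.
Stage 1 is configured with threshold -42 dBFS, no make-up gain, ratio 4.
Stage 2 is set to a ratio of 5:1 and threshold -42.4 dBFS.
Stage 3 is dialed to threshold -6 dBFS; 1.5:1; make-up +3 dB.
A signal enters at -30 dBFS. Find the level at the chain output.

Stage 1: -30 dBFS is 12 dB over -42 dBFS; at 4:1 that becomes 3 dB over, giving -39 dBFS.
Stage 2: -39 dBFS is 3.4 dB over -42.4 dBFS; at 5:1 that becomes 0.68 dB over, giving -41.72 dBFS.
Stage 3: -41.72 dBFS ≤ -6 dBFS, so stage 3 doesn't engage; make-up brings it to -38.72 dBFS.

-38.72 dBFS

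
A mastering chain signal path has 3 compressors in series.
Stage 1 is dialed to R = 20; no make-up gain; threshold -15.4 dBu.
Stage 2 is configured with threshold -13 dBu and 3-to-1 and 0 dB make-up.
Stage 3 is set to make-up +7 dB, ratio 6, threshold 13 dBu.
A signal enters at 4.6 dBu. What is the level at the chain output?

-7.4 dBu

Stage 1: 4.6 dBu is 20 dB over -15.4 dBu; at 20:1 that becomes 1 dB over, giving -14.4 dBu.
Stage 2: -14.4 dBu ≤ -13 dBu, so stage 2 doesn't engage; output -14.4 dBu.
Stage 3: below threshold (-14.4 ≤ 13); passes unchanged; make-up brings it to -7.4 dBu.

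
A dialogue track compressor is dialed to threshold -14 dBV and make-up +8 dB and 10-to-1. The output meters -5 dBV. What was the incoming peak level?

Before make-up, the level was -5 − 8 = -13 dBV.
The compressed level sits -13 − (-14) = 1 dB over threshold.
Input overshoot = R × output overshoot = 10 dB → input = -14 + 10 = -4 dBV.

-4 dBV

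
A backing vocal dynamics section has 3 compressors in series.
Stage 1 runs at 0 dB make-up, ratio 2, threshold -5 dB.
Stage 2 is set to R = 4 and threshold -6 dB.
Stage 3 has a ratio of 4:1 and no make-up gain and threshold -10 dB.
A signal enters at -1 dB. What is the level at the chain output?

-8.8125 dB

Stage 1: -1 dB is 4 dB over -5 dB; at 2:1 that becomes 2 dB over, giving -3 dB.
Stage 2: overshoot 3 dB → 3/4 = 0.75 dB → -5.25 dB.
Stage 3: overshoot 4.75 dB → 4.75/4 = 1.1875 dB → -8.8125 dB.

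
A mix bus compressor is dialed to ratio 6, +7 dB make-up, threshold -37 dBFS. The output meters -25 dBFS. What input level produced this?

-7 dBFS

Stripping the +7 dB make-up gives -32 dBFS at the gain stage.
The compressed level sits -32 − (-37) = 5 dB over threshold.
Before 6:1 compression the overshoot was 5 × 6 = 30 dB, so input = -37 + 30 = -7 dBFS.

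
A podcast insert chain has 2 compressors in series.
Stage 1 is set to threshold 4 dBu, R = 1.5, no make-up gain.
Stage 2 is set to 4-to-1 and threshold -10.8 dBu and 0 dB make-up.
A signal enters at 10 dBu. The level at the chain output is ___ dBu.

-6.1 dBu

Stage 1: 6 dB above 4 dBu, reduced 1.5:1 to 4 dB above → 8 dBu.
Stage 2: 8 dBu is 18.8 dB over -10.8 dBu; at 4:1 that becomes 4.7 dB over, giving -6.1 dBu.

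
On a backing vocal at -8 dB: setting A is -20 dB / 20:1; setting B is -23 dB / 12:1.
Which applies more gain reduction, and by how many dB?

A: overshoot 12 dB → output overshoot 0.6 dB → GR 11.4 dB.
B: overshoot 15 dB → output overshoot 1.25 dB → GR 13.75 dB.
B applies 2.35 dB more gain reduction.

B, by 2.35 dB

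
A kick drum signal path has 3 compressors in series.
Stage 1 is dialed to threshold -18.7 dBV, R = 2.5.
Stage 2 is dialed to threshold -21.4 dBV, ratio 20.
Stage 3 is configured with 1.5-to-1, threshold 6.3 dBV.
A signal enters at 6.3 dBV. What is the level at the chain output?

-20.765 dBV

Stage 1: 6.3 dBV is 25 dB over -18.7 dBV; at 2.5:1 that becomes 10 dB over, giving -8.7 dBV.
Stage 2: -8.7 dBV is 12.7 dB over -21.4 dBV; at 20:1 that becomes 0.635 dB over, giving -20.765 dBV.
Stage 3: -20.765 dBV is at or below the 6.3 dBV threshold — no compression; output -20.765 dBV.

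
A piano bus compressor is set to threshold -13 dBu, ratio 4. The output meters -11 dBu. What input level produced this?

Post-compression overshoot = -11 − (-13) = 2 dB.
Before 4:1 compression the overshoot was 2 × 4 = 8 dB, so input = -13 + 8 = -5 dBu.

-5 dBu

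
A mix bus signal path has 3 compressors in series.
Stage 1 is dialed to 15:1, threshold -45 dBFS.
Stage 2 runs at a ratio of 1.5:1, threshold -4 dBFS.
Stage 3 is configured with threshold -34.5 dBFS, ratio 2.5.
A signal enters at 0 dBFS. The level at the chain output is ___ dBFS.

-42 dBFS

Stage 1: 45 dB above -45 dBFS, reduced 15:1 to 3 dB above → -42 dBFS.
Stage 2: -42 dBFS is at or below the -4 dBFS threshold — no compression; output -42 dBFS.
Stage 3: below threshold (-42 ≤ -34.5); passes unchanged; output -42 dBFS.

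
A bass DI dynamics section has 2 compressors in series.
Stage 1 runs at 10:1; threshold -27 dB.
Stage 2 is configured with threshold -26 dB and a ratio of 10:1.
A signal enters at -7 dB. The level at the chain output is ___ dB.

Stage 1: -7 dB is 20 dB over -27 dB; at 10:1 that becomes 2 dB over, giving -25 dB.
Stage 2: 1 dB above -26 dB, reduced 10:1 to 0.1 dB above → -25.9 dB.

-25.9 dB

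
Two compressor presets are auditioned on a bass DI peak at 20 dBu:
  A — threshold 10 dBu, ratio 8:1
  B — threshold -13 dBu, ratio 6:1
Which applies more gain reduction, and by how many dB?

B, by 18.75 dB

A: overshoot 10 dB → output overshoot 1.25 dB → GR 8.75 dB.
B: overshoot 33 dB → output overshoot 5.5 dB → GR 27.5 dB.
Difference: 18.75 dB in favour of B.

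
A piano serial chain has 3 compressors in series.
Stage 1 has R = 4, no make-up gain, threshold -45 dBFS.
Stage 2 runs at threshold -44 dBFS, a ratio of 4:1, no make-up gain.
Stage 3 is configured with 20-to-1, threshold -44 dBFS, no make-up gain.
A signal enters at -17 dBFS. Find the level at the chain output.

Stage 1: -17 dBFS is 28 dB over -45 dBFS; at 4:1 that becomes 7 dB over, giving -38 dBFS.
Stage 2: 6 dB above -44 dBFS, reduced 4:1 to 1.5 dB above → -42.5 dBFS.
Stage 3: overshoot 1.5 dB → 1.5/20 = 0.075 dB → -43.925 dBFS.

-43.925 dBFS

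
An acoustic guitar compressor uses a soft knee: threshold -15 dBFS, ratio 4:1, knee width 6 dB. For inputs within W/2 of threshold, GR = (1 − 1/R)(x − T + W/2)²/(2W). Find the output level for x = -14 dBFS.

-15 dBFS

x − T + W/2 = -14 − (-15) + 3 = 4.
GR = (1 − 1/4) × 4² / 12 = 0.75 × 16 / 12 = 1 dB.
Output = -14 − 1 = -15 dBFS.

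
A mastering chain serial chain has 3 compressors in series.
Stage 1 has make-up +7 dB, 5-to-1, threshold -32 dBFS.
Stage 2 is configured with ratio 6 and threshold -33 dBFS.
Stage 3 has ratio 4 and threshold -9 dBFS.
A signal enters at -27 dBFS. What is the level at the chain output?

-31.5 dBFS

Stage 1: -27 dBFS is 5 dB over -32 dBFS; at 5:1 that becomes 1 dB over, giving -31 dBFS; +7 dB make-up → -24 dBFS.
Stage 2: -24 dBFS is 9 dB over -33 dBFS; at 6:1 that becomes 1.5 dB over, giving -31.5 dBFS.
Stage 3: -31.5 dBFS ≤ -9 dBFS, so stage 3 doesn't engage; output -31.5 dBFS.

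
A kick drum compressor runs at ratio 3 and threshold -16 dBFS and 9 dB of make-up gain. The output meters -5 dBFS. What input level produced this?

-10 dBFS

Stripping the +9 dB make-up gives -14 dBFS at the gain stage.
Post-compression overshoot = -14 − (-16) = 2 dB.
Before 3:1 compression the overshoot was 2 × 3 = 6 dB, so input = -16 + 6 = -10 dBFS.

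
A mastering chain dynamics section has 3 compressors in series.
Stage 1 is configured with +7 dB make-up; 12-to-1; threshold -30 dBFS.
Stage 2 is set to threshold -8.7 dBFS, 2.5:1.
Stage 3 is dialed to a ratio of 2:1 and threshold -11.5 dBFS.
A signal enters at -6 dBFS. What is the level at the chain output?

Stage 1: -6 dBFS is 24 dB over -30 dBFS; at 12:1 that becomes 2 dB over, giving -28 dBFS; +7 dB make-up → -21 dBFS.
Stage 2: below threshold (-21 ≤ -8.7); passes unchanged; output -21 dBFS.
Stage 3: -21 dBFS is at or below the -11.5 dBFS threshold — no compression; output -21 dBFS.

-21 dBFS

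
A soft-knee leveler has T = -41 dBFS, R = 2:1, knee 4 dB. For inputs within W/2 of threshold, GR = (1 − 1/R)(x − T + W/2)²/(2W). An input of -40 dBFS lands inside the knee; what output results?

x − T + W/2 = -40 − (-41) + 2 = 3.
GR = (1 − 1/2) × 3² / 8 = 0.5 × 9 / 8 = 0.5625 dB.
Output = -40 − 0.5625 = -40.5625 dBFS.

-40.5625 dBFS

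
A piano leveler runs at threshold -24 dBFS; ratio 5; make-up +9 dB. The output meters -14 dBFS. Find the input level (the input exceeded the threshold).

Stripping the +9 dB make-up gives -23 dBFS at the gain stage.
Post-compression overshoot = -23 − (-24) = 1 dB.
Undo the ratio: input overshoot = 1 × 5 = 5 dB, giving input = -19 dBFS.

-19 dBFS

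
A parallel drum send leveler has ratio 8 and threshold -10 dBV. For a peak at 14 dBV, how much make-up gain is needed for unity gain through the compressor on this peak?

21 dB

Overshoot 24 dB → 24/8 = 3 dB after compression, so the compressed level is -10 + 3 = -7 dBV.
Make-up = target − compressed = 14 − (-7) = 21 dB.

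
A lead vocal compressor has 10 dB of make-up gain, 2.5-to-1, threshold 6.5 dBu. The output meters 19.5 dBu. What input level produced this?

Remove make-up: 19.5 − 10 = 9.5 dBu.
Post-compression overshoot = 9.5 − 6.5 = 3 dB.
Undo the ratio: input overshoot = 3 × 2.5 = 7.5 dB, giving input = 14 dBu.

14 dBu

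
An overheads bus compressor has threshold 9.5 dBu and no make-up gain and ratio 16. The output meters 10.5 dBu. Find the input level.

That's 1 dB above the 9.5 dBu threshold.
Before 16:1 compression the overshoot was 1 × 16 = 16 dB, so input = 9.5 + 16 = 25.5 dBu.

25.5 dBu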